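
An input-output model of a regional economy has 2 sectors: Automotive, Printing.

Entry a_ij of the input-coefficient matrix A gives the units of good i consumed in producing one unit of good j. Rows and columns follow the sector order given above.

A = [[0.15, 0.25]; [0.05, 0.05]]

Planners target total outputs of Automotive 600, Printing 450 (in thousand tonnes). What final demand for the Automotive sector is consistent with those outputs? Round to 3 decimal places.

d_A = 397.500

I − A =
  [   0.85    -0.25]
  [  -0.05     0.95]
d = (I − A) x:
  d_A = (+0.85)·600 + (-0.25)·450 = 397.500
  d_P = (-0.05)·600 + (+0.95)·450 = 397.500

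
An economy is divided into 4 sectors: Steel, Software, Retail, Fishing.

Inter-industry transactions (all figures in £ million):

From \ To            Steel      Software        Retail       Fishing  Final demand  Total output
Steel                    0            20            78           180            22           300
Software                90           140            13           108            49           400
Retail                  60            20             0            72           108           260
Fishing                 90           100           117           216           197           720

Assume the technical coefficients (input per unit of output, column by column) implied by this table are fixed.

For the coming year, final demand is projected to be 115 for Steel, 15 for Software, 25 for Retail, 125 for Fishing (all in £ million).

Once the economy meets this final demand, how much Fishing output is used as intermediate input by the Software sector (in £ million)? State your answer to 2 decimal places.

z_42 = 72.92

Technical coefficients a_ij = z_ij / X_j:
  a_11 = 0/300 = 0.00, a_21 = 90/300 = 0.30, a_31 = 60/300 = 0.20, a_41 = 90/300 = 0.30
  a_12 = 20/400 = 0.05, a_22 = 140/400 = 0.35, a_32 = 20/400 = 0.05, a_42 = 100/400 = 0.25
  a_13 = 78/260 = 0.30, a_23 = 13/260 = 0.05, a_33 = 0/260 = 0.00, a_43 = 117/260 = 0.45
  a_14 = 180/720 = 0.25, a_24 = 108/720 = 0.15, a_34 = 72/720 = 0.10, a_44 = 216/720 = 0.30
I − A =
  [   1.00    -0.05    -0.30    -0.25]
  [  -0.30     0.65    -0.05    -0.15]
  [  -0.20    -0.05     1.00    -0.10]
  [  -0.30    -0.25    -0.45     0.70]
Compute the cofactors C_ij = (−1)^(i+j)·(3×3 minor ij) of I−A; the adjugate is their transpose:
adj(I−A) = Cᵀ =
  [ 0.381875   0.118875   0.206625   0.191375]
  [ 0.263500   0.506500   0.209000   0.232500]
  [ 0.123250   0.077250   0.337250   0.108750]
  [ 0.337000   0.281500   0.380000   0.588500]
det(I−A) = Σ_j (I−A)_1j·C_1j = (1.00)(0.381875) + (-0.05)(0.263500) + (-0.30)(0.123250) + (-0.25)(0.337000) = 0.247475
(I − A)⁻¹ = adj(I−A) / det(I−A) ≈
  [   1.5431     0.4804     0.8349     0.7733]
  [   1.0648     2.0467     0.8445     0.9395]
  [   0.4980     0.3122     1.3628     0.4394]
  [   1.3618     1.1375     1.5355     2.3780]
First solve x = (I − A)⁻¹ d = adj(I−A)·d / det(I−A); in particular x_2 = (0.263500·115 + 0.506500·15 + 0.209000·25 + 0.232500·125) / 0.247475 = 72.1875 / 0.247475 ≈ 291.6961.
Intermediate flow from 4 to 2: z_42 = a_42 · x_2 = 0.25 × 72.1875 / 0.247475 = 18.046875 / 0.247475 ≈ 72.92.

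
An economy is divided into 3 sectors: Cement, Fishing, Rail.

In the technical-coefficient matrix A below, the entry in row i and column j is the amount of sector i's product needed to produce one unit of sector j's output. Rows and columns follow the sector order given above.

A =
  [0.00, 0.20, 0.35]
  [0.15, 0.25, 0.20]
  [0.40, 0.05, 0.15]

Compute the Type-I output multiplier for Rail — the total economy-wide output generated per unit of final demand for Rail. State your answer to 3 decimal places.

m_R = 2.665

I − A =
  [   1.00    -0.20    -0.35]
  [  -0.15     0.75    -0.20]
  [  -0.40    -0.05     0.85]
Cofactors of I−A, C_ij = (−1)^(i+j)·(minor ij) (rows/columns in the sector order above):
  C_11 = (0.75)(0.85) − (-0.20)(-0.05) = 0.6275
  C_12 = −[(-0.15)(0.85) − (-0.20)(-0.40)] = 0.2075
  C_13 = (-0.15)(-0.05) − (0.75)(-0.40) = 0.3075
  C_21 = −[(-0.20)(0.85) − (-0.35)(-0.05)] = 0.1875
  C_22 = (1.00)(0.85) − (-0.35)(-0.40) = 0.7100
  C_23 = −[(1.00)(-0.05) − (-0.20)(-0.40)] = 0.1300
  C_31 = (-0.20)(-0.20) − (-0.35)(0.75) = 0.3025
  C_32 = −[(1.00)(-0.20) − (-0.35)(-0.15)] = 0.2525
  C_33 = (1.00)(0.75) − (-0.20)(-0.15) = 0.7200
det(I−A) = Σ_j (I−A)_1j·C_1j = (1.00)(0.6275) + (-0.20)(0.2075) + (-0.35)(0.3075) = 0.478375
adj(I−A) = Cᵀ =
  [ 0.6275   0.1875   0.3025]
  [ 0.2075   0.7100   0.2525]
  [ 0.3075   0.1300   0.7200]
(I − A)⁻¹ = adj(I−A) / det(I−A) ≈
  [   1.3117     0.3920     0.6323]
  [   0.4338     1.4842     0.5278]
  [   0.6428     0.2718     1.5051]
The output multiplier for sector j is the column-j sum of the Leontief inverse (I − A)⁻¹ = adj(I−A) / det(I−A).
Column R of adj(I−A): (0.3025, 0.2525, 0.7200); det(I−A) = 0.478375.
m_R = (0.3025 + 0.2525 + 0.7200) / 0.478375 = 1.275 / 0.478375 ≈ 2.665.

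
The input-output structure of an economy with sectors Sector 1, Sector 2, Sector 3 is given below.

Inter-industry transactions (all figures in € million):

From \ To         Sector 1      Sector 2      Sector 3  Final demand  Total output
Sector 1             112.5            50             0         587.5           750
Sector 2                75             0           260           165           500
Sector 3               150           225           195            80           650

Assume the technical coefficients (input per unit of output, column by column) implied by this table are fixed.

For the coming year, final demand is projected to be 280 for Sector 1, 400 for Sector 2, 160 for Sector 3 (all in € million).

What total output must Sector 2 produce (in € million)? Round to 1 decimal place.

Technical coefficients a_ij = z_ij / X_j:
  a_11 = 112.5/750 = 0.15, a_21 = 75/750 = 0.10, a_31 = 150/750 = 0.20
  a_12 = 50/500 = 0.10, a_22 = 0/500 = 0.00, a_32 = 225/500 = 0.45
  a_13 = 0/650 = 0.00, a_23 = 260/650 = 0.40, a_33 = 195/650 = 0.30
I − A =
  [   0.85    -0.10     0.00]
  [  -0.10     1.00    -0.40]
  [  -0.20    -0.45     0.70]
Cofactors of I−A, C_ij = (−1)^(i+j)·(minor ij) (rows/columns in the sector order above):
  C_11 = (1.00)(0.70) − (-0.40)(-0.45) = 0.5200
  C_12 = −[(-0.10)(0.70) − (-0.40)(-0.20)] = 0.1500
  C_13 = (-0.10)(-0.45) − (1.00)(-0.20) = 0.2450
  C_21 = −[(-0.10)(0.70) − (0.00)(-0.45)] = 0.0700
  C_22 = (0.85)(0.70) − (0.00)(-0.20) = 0.5950
  C_23 = −[(0.85)(-0.45) − (-0.10)(-0.20)] = 0.4025
  C_31 = (-0.10)(-0.40) − (0.00)(1.00) = 0.0400
  C_32 = −[(0.85)(-0.40) − (0.00)(-0.10)] = 0.3400
  C_33 = (0.85)(1.00) − (-0.10)(-0.10) = 0.8400
det(I−A) = Σ_j (I−A)_1j·C_1j = (0.85)(0.5200) + (-0.10)(0.1500) + (0.00)(0.2450) = 0.4270
adj(I−A) = Cᵀ =
  [ 0.5200   0.0700   0.0400]
  [ 0.1500   0.5950   0.3400]
  [ 0.2450   0.4025   0.8400]
(I − A)⁻¹ = adj(I−A) / det(I−A) ≈
  [   1.2178     0.1639     0.0937]
  [   0.3513     1.3934     0.7963]
  [   0.5738     0.9426     1.9672]
x = (I − A)⁻¹ d = adj(I−A)·d / det(I−A), with det(I−A) = 0.4270:
  x_1 = (0.5200·280 + 0.0700·400 + 0.0400·160) / 0.4270 = 180.00 / 0.4270 ≈ 421.5
  x_2 = (0.1500·280 + 0.5950·400 + 0.3400·160) / 0.4270 = 334.40 / 0.4270 ≈ 783.1
  x_3 = (0.2450·280 + 0.4025·400 + 0.8400·160) / 0.4270 = 364.00 / 0.4270 ≈ 852.5

x_2 = 783.1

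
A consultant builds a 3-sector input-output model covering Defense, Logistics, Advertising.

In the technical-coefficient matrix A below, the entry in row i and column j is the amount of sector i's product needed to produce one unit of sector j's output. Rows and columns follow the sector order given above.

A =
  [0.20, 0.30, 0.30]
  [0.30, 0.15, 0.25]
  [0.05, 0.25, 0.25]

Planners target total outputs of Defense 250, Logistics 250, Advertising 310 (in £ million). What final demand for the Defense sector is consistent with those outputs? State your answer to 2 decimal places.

d_1 = 32.00

I − A =
  [   0.80    -0.30    -0.30]
  [  -0.30     0.85    -0.25]
  [  -0.05    -0.25     0.75]
d = (I − A) x:
  d_1 = (+0.80)·250 + (-0.30)·250 + (-0.30)·310 = 32.00
  d_2 = (-0.30)·250 + (+0.85)·250 + (-0.25)·310 = 60.00
  d_3 = (-0.05)·250 + (-0.25)·250 + (+0.75)·310 = 157.50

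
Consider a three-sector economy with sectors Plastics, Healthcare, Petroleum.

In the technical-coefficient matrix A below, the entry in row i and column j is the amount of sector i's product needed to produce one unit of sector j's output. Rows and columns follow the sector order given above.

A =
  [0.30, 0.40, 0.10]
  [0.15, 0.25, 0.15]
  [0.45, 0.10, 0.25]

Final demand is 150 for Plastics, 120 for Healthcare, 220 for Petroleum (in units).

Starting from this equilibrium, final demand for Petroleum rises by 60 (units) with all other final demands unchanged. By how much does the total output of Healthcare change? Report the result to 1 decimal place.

I − A =
  [   0.70    -0.40    -0.10]
  [  -0.15     0.75    -0.15]
  [  -0.45    -0.10     0.75]
Cofactors of I−A, C_ij = (−1)^(i+j)·(minor ij) (rows/columns in the sector order above):
  C_11 = (0.75)(0.75) − (-0.15)(-0.10) = 0.5475
  C_12 = −[(-0.15)(0.75) − (-0.15)(-0.45)] = 0.1800
  C_13 = (-0.15)(-0.10) − (0.75)(-0.45) = 0.3525
  C_21 = −[(-0.40)(0.75) − (-0.10)(-0.10)] = 0.3100
  C_22 = (0.70)(0.75) − (-0.10)(-0.45) = 0.4800
  C_23 = −[(0.70)(-0.10) − (-0.40)(-0.45)] = 0.2500
  C_31 = (-0.40)(-0.15) − (-0.10)(0.75) = 0.1350
  C_32 = −[(0.70)(-0.15) − (-0.10)(-0.15)] = 0.1200
  C_33 = (0.70)(0.75) − (-0.40)(-0.15) = 0.4650
det(I−A) = Σ_j (I−A)_1j·C_1j = (0.70)(0.5475) + (-0.40)(0.1800) + (-0.10)(0.3525) = 0.2760
adj(I−A) = Cᵀ =
  [ 0.5475   0.3100   0.1350]
  [ 0.1800   0.4800   0.1200]
  [ 0.3525   0.2500   0.4650]
(I − A)⁻¹ = adj(I−A) / det(I−A) ≈
  [   1.9837     1.1232     0.4891]
  [   0.6522     1.7391     0.4348]
  [   1.2772     0.9058     1.6848]
Δx = (I − A)⁻¹ Δd with Δd having +60 in the Petroleum component and 0 elsewhere.
So Δx_2 = L_23 · (+60), where L_23 = adj(I−A)_23 / det(I−A) = 0.1200 / 0.2760.
Δx_2 = 0.1200 × (+60) / 0.2760 = 7.20 / 0.2760 ≈ 26.1.

Δx_2 = 26.1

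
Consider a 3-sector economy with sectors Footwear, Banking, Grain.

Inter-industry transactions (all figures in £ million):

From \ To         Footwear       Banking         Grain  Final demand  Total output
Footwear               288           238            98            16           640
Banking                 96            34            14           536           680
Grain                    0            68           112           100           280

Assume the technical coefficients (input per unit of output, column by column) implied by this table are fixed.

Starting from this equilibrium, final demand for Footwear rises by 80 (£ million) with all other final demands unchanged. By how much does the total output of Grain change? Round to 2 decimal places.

Δx_G = 4.38

Technical coefficients a_ij = z_ij / X_j:
  a_FF = 288/640 = 0.45, a_BF = 96/640 = 0.15, a_GF = 0/640 = 0.00
  a_FB = 238/680 = 0.35, a_BB = 34/680 = 0.05, a_GB = 68/680 = 0.10
  a_FG = 98/280 = 0.35, a_BG = 14/280 = 0.05, a_GG = 112/280 = 0.40
I − A =
  [   0.55    -0.35    -0.35]
  [  -0.15     0.95    -0.05]
  [   0.00    -0.10     0.60]
Cofactors of I−A, C_ij = (−1)^(i+j)·(minor ij) (rows/columns in the sector order above):
  C_11 = (0.95)(0.60) − (-0.05)(-0.10) = 0.5650
  C_12 = −[(-0.15)(0.60) − (-0.05)(0.00)] = 0.0900
  C_13 = (-0.15)(-0.10) − (0.95)(0.00) = 0.0150
  C_21 = −[(-0.35)(0.60) − (-0.35)(-0.10)] = 0.2450
  C_22 = (0.55)(0.60) − (-0.35)(0.00) = 0.3300
  C_23 = −[(0.55)(-0.10) − (-0.35)(0.00)] = 0.0550
  C_31 = (-0.35)(-0.05) − (-0.35)(0.95) = 0.3500
  C_32 = −[(0.55)(-0.05) − (-0.35)(-0.15)] = 0.0800
  C_33 = (0.55)(0.95) − (-0.35)(-0.15) = 0.4700
det(I−A) = Σ_j (I−A)_1j·C_1j = (0.55)(0.5650) + (-0.35)(0.0900) + (-0.35)(0.0150) = 0.2740
adj(I−A) = Cᵀ =
  [ 0.5650   0.2450   0.3500]
  [ 0.0900   0.3300   0.0800]
  [ 0.0150   0.0550   0.4700]
(I − A)⁻¹ = adj(I−A) / det(I−A) ≈
  [   2.0620     0.8942     1.2774]
  [   0.3285     1.2044     0.2920]
  [   0.0547     0.2007     1.7153]
Δx = (I − A)⁻¹ Δd with Δd having +80 in the Footwear component and 0 elsewhere.
So Δx_G = L_GF · (+80), where L_GF = adj(I−A)_GF / det(I−A) = 0.0150 / 0.2740.
Δx_G = 0.0150 × (+80) / 0.2740 = 1.20 / 0.2740 ≈ 4.38.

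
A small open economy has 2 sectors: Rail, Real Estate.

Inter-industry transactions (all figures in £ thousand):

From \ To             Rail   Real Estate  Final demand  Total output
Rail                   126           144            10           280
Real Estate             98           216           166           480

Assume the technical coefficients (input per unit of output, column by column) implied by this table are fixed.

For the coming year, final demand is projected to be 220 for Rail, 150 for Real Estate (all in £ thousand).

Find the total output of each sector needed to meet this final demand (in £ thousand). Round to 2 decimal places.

Technical coefficients a_ij = z_ij / X_j:
  a_11 = 126/280 = 0.45, a_21 = 98/280 = 0.35
  a_12 = 144/480 = 0.30, a_22 = 216/480 = 0.45
I − A =
  [   0.55    -0.30]
  [  -0.35     0.55]
det(I−A) = (0.55)(0.55) − (-0.30)(-0.35) = 0.1975
adj(I−A) = [[0.55, 0.30], [0.35, 0.55]]
(I − A)⁻¹ = adj(I−A) / det(I−A) ≈
  [   2.7848     1.5190]
  [   1.7722     2.7848]
x = (I − A)⁻¹ d = adj(I−A)·d / det(I−A), with det(I−A) = 0.1975:
  x_1 = (0.55·220 + 0.30·150) / 0.1975 = 166.00 / 0.1975 ≈ 840.51
  x_2 = (0.35·220 + 0.55·150) / 0.1975 = 159.50 / 0.1975 ≈ 807.59

x_1 = 840.51, x_2 = 807.59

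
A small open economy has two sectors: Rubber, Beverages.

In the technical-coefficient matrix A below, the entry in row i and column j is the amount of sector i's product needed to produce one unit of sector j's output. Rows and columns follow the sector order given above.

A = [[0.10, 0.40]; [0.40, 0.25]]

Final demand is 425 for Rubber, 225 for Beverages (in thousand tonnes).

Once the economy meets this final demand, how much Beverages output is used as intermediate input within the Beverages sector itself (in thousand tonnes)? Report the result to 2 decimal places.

z_22 = 180.83

I − A =
  [   0.90    -0.40]
  [  -0.40     0.75]
det(I−A) = (0.90)(0.75) − (-0.40)(-0.40) = 0.5150
adj(I−A) = [[0.75, 0.40], [0.40, 0.90]]
(I − A)⁻¹ = adj(I−A) / det(I−A) ≈
  [   1.4563     0.7767]
  [   0.7767     1.7476]
First solve x = (I − A)⁻¹ d = adj(I−A)·d / det(I−A); in particular x_2 = (0.40·425 + 0.90·225) / 0.5150 = 372.50 / 0.5150 ≈ 723.3010.
Intermediate flow from 2 to 2: z_22 = a_22 · x_2 = 0.25 × 372.50 / 0.5150 = 93.125 / 0.5150 ≈ 180.83.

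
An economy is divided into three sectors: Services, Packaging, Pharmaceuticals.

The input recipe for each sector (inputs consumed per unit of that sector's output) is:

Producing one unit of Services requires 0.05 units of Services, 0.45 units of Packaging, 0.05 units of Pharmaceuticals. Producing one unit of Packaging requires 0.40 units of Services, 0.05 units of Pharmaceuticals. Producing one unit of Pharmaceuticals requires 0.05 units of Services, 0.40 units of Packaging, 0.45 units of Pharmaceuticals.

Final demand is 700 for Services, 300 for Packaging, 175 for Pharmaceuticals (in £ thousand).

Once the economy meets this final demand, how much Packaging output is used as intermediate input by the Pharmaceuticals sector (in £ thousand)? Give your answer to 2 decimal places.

I − A =
  [   0.95    -0.40    -0.05]
  [  -0.45     1.00    -0.40]
  [  -0.05    -0.05     0.55]
Cofactors of I−A, C_ij = (−1)^(i+j)·(minor ij) (rows/columns in the sector order above):
  C_11 = (1.00)(0.55) − (-0.40)(-0.05) = 0.5300
  C_12 = −[(-0.45)(0.55) − (-0.40)(-0.05)] = 0.2675
  C_13 = (-0.45)(-0.05) − (1.00)(-0.05) = 0.0725
  C_21 = −[(-0.40)(0.55) − (-0.05)(-0.05)] = 0.2225
  C_22 = (0.95)(0.55) − (-0.05)(-0.05) = 0.5200
  C_23 = −[(0.95)(-0.05) − (-0.40)(-0.05)] = 0.0675
  C_31 = (-0.40)(-0.40) − (-0.05)(1.00) = 0.2100
  C_32 = −[(0.95)(-0.40) − (-0.05)(-0.45)] = 0.4025
  C_33 = (0.95)(1.00) − (-0.40)(-0.45) = 0.7700
det(I−A) = Σ_j (I−A)_1j·C_1j = (0.95)(0.5300) + (-0.40)(0.2675) + (-0.05)(0.0725) = 0.392875
adj(I−A) = Cᵀ =
  [ 0.5300   0.2225   0.2100]
  [ 0.2675   0.5200   0.4025]
  [ 0.0725   0.0675   0.7700]
(I − A)⁻¹ = adj(I−A) / det(I−A) ≈
  [   1.3490     0.5663     0.5345]
  [   0.6809     1.3236     1.0245]
  [   0.1845     0.1718     1.9599]
First solve x = (I − A)⁻¹ d = adj(I−A)·d / det(I−A); in particular x_3 = (0.0725·700 + 0.0675·300 + 0.7700·175) / 0.392875 = 205.75 / 0.392875 ≈ 523.7035.
Intermediate flow from 2 to 3: z_23 = a_23 · x_3 = 0.40 × 205.75 / 0.392875 = 82.30 / 0.392875 ≈ 209.48.

z_23 = 209.48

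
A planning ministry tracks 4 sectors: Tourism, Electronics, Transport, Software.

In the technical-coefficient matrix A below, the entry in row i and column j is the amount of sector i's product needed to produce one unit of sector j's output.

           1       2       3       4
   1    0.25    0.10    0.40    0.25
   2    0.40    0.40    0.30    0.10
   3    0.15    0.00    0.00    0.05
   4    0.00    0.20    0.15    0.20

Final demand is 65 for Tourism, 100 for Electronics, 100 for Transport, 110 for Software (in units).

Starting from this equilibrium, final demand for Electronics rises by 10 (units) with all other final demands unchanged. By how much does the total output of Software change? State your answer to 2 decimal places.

I − A =
  [   0.75    -0.10    -0.40    -0.25]
  [  -0.40     0.60    -0.30    -0.10]
  [  -0.15     0.00     1.00    -0.05]
  [   0.00    -0.20    -0.15     0.80]
Compute the cofactors C_ij = (−1)^(i+j)·(3×3 minor ij) of I−A; the adjugate is their transpose:
adj(I−A) = Cᵀ =
  [ 0.45250   0.13325   0.24700   0.17350]
  [ 0.35525   0.54075   0.33425   0.19950]
  [ 0.07300   0.02700   0.29300   0.04450]
  [ 0.10250   0.14025   0.13850   0.36950]
det(I−A) = Σ_j (I−A)_1j·C_1j = (0.75)(0.45250) + (-0.10)(0.35525) + (-0.40)(0.07300) + (-0.25)(0.10250) = 0.249025
(I − A)⁻¹ = adj(I−A) / det(I−A) ≈
  [   1.8171     0.5351     0.9919     0.6967]
  [   1.4266     2.1715     1.3422     0.8011]
  [   0.2931     0.1084     1.1766     0.1787]
  [   0.4116     0.5632     0.5562     1.4838]
Δx = (I − A)⁻¹ Δd with Δd having +10 in the Electronics component and 0 elsewhere.
So Δx_4 = L_42 · (+10), where L_42 = adj(I−A)_42 / det(I−A) = 0.14025 / 0.249025.
Δx_4 = 0.14025 × (+10) / 0.249025 = 1.4025 / 0.249025 ≈ 5.63.

Δx_4 = 5.63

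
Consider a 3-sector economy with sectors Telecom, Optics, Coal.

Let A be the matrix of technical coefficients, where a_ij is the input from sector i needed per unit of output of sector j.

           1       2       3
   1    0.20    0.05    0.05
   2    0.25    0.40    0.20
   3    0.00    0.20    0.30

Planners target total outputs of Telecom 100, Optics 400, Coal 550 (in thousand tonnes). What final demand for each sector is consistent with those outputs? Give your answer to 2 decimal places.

d_1 = 32.50, d_2 = 105.00, d_3 = 305.00

I − A =
  [   0.80    -0.05    -0.05]
  [  -0.25     0.60    -0.20]
  [   0.00    -0.20     0.70]
d = (I − A) x:
  d_1 = (+0.80)·100 + (-0.05)·400 + (-0.05)·550 = 32.50
  d_2 = (-0.25)·100 + (+0.60)·400 + (-0.20)·550 = 105.00
  d_3 = (+0.00)·100 + (-0.20)·400 + (+0.70)·550 = 305.00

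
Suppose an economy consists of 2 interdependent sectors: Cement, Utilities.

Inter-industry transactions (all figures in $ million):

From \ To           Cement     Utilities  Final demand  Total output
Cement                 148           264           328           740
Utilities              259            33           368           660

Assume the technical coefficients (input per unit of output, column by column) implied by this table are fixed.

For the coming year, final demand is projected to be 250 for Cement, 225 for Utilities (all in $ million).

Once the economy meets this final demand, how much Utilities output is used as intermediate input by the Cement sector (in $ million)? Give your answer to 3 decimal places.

Technical coefficients a_ij = z_ij / X_j:
  a_11 = 148/740 = 0.20, a_21 = 259/740 = 0.35
  a_12 = 264/660 = 0.40, a_22 = 33/660 = 0.05
I − A =
  [   0.80    -0.40]
  [  -0.35     0.95]
det(I−A) = (0.80)(0.95) − (-0.40)(-0.35) = 0.6200
adj(I−A) = [[0.95, 0.40], [0.35, 0.80]]
(I − A)⁻¹ = adj(I−A) / det(I−A) ≈
  [   1.5323     0.6452]
  [   0.5645     1.2903]
First solve x = (I − A)⁻¹ d = adj(I−A)·d / det(I−A); in particular x_1 = (0.95·250 + 0.40·225) / 0.6200 = 327.50 / 0.6200 ≈ 528.22581.
Intermediate flow from 2 to 1: z_21 = a_21 · x_1 = 0.35 × 327.50 / 0.6200 = 114.625 / 0.6200 ≈ 184.879.

z_21 = 184.879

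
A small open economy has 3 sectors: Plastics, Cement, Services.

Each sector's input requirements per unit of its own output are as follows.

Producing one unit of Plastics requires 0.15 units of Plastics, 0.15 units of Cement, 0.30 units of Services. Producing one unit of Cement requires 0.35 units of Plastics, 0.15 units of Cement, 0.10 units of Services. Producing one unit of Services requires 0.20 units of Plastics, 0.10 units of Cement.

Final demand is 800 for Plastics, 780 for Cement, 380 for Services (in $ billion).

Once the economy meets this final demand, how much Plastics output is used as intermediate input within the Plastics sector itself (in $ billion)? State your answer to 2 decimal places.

I − A =
  [   0.85    -0.35    -0.20]
  [  -0.15     0.85    -0.10]
  [  -0.30    -0.10     1.00]
Cofactors of I−A, C_ij = (−1)^(i+j)·(minor ij) (rows/columns in the sector order above):
  C_11 = (0.85)(1.00) − (-0.10)(-0.10) = 0.8400
  C_12 = −[(-0.15)(1.00) − (-0.10)(-0.30)] = 0.1800
  C_13 = (-0.15)(-0.10) − (0.85)(-0.30) = 0.2700
  C_21 = −[(-0.35)(1.00) − (-0.20)(-0.10)] = 0.3700
  C_22 = (0.85)(1.00) − (-0.20)(-0.30) = 0.7900
  C_23 = −[(0.85)(-0.10) − (-0.35)(-0.30)] = 0.1900
  C_31 = (-0.35)(-0.10) − (-0.20)(0.85) = 0.2050
  C_32 = −[(0.85)(-0.10) − (-0.20)(-0.15)] = 0.1150
  C_33 = (0.85)(0.85) − (-0.35)(-0.15) = 0.6700
det(I−A) = Σ_j (I−A)_1j·C_1j = (0.85)(0.8400) + (-0.35)(0.1800) + (-0.20)(0.2700) = 0.5970
adj(I−A) = Cᵀ =
  [ 0.8400   0.3700   0.2050]
  [ 0.1800   0.7900   0.1150]
  [ 0.2700   0.1900   0.6700]
(I − A)⁻¹ = adj(I−A) / det(I−A) ≈
  [   1.4070     0.6198     0.3434]
  [   0.3015     1.3233     0.1926]
  [   0.4523     0.3183     1.1223]
First solve x = (I − A)⁻¹ d = adj(I−A)·d / det(I−A); in particular x_P = (0.8400·800 + 0.3700·780 + 0.2050·380) / 0.5970 = 1038.50 / 0.5970 ≈ 1739.5310.
Intermediate flow from P to P: z_PP = a_PP · x_P = 0.15 × 1038.50 / 0.5970 = 155.775 / 0.5970 ≈ 260.93.

z_PP = 260.93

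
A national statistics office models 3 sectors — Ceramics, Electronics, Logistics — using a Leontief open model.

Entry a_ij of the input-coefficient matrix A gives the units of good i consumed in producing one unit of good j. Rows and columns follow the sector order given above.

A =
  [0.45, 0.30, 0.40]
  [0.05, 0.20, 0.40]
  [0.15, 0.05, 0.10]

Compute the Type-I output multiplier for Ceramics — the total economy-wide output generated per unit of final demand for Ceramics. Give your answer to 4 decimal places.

I − A =
  [   0.55    -0.30    -0.40]
  [  -0.05     0.80    -0.40]
  [  -0.15    -0.05     0.90]
Cofactors of I−A, C_ij = (−1)^(i+j)·(minor ij) (rows/columns in the sector order above):
  C_11 = (0.80)(0.90) − (-0.40)(-0.05) = 0.7000
  C_12 = −[(-0.05)(0.90) − (-0.40)(-0.15)] = 0.1050
  C_13 = (-0.05)(-0.05) − (0.80)(-0.15) = 0.1225
  C_21 = −[(-0.30)(0.90) − (-0.40)(-0.05)] = 0.2900
  C_22 = (0.55)(0.90) − (-0.40)(-0.15) = 0.4350
  C_23 = −[(0.55)(-0.05) − (-0.30)(-0.15)] = 0.0725
  C_31 = (-0.30)(-0.40) − (-0.40)(0.80) = 0.4400
  C_32 = −[(0.55)(-0.40) − (-0.40)(-0.05)] = 0.2400
  C_33 = (0.55)(0.80) − (-0.30)(-0.05) = 0.4250
det(I−A) = Σ_j (I−A)_1j·C_1j = (0.55)(0.7000) + (-0.30)(0.1050) + (-0.40)(0.1225) = 0.3045
adj(I−A) = Cᵀ =
  [ 0.7000   0.2900   0.4400]
  [ 0.1050   0.4350   0.2400]
  [ 0.1225   0.0725   0.4250]
(I − A)⁻¹ = adj(I−A) / det(I−A) ≈
  [   2.29885     0.95238     1.44499]
  [   0.34483     1.42857     0.78818]
  [   0.40230     0.23810     1.39573]
The output multiplier for sector j is the column-j sum of the Leontief inverse (I − A)⁻¹ = adj(I−A) / det(I−A).
Column C of adj(I−A): (0.7000, 0.1050, 0.1225); det(I−A) = 0.3045.
m_C = (0.7000 + 0.1050 + 0.1225) / 0.3045 = 0.9275 / 0.3045 ≈ 3.0460.

m_C = 3.0460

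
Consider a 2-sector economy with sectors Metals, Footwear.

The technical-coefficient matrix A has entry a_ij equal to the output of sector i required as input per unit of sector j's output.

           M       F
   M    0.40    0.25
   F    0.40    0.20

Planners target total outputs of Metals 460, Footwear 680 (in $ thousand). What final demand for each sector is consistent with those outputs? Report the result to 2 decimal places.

d_M = 106.00, d_F = 360.00

I − A =
  [   0.60    -0.25]
  [  -0.40     0.80]
d = (I − A) x:
  d_M = (+0.60)·460 + (-0.25)·680 = 106.00
  d_F = (-0.40)·460 + (+0.80)·680 = 360.00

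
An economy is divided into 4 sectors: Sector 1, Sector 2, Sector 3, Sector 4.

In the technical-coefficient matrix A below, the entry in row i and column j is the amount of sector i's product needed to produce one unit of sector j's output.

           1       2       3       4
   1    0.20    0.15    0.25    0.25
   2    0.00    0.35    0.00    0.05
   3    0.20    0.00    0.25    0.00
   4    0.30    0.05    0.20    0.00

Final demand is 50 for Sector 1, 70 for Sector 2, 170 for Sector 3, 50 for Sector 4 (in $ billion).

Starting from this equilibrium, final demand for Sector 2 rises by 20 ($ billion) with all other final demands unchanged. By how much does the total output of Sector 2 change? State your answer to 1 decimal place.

I − A =
  [   0.80    -0.15    -0.25    -0.25]
  [   0.00     0.65     0.00    -0.05]
  [  -0.20     0.00     0.75     0.00]
  [  -0.30    -0.05    -0.20     1.00]
Compute the cofactors C_ij = (−1)^(i+j)·(3×3 minor ij) of I−A; the adjugate is their transpose:
adj(I−A) = Cᵀ =
  [ 0.485625   0.121875   0.195875   0.127500]
  [ 0.013250   0.483750   0.011750   0.027500]
  [ 0.129500   0.032500   0.467000   0.034000]
  [ 0.172250   0.067250   0.152750   0.357500]
det(I−A) = Σ_j (I−A)_1j·C_1j = (0.80)(0.485625) + (-0.15)(0.013250) + (-0.25)(0.129500) + (-0.25)(0.172250) = 0.311075
(I − A)⁻¹ = adj(I−A) / det(I−A) ≈
  [   1.5611     0.3918     0.6297     0.4099]
  [   0.0426     1.5551     0.0378     0.0884]
  [   0.4163     0.1045     1.5012     0.1093]
  [   0.5537     0.2162     0.4910     1.1492]
Δx = (I − A)⁻¹ Δd with Δd having +20 in the Sector 2 component and 0 elsewhere.
So Δx_2 = L_22 · (+20), where L_22 = adj(I−A)_22 / det(I−A) = 0.483750 / 0.311075.
Δx_2 = 0.483750 × (+20) / 0.311075 = 9.675 / 0.311075 ≈ 31.1.

Δx_2 = 31.1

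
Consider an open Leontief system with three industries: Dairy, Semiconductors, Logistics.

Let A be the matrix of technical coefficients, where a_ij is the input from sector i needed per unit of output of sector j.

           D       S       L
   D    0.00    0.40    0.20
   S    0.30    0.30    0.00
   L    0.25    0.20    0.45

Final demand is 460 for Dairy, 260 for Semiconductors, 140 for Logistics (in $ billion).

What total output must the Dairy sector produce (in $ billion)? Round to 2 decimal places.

I − A =
  [   1.00    -0.40    -0.20]
  [  -0.30     0.70     0.00]
  [  -0.25    -0.20     0.55]
Cofactors of I−A, C_ij = (−1)^(i+j)·(minor ij) (rows/columns in the sector order above):
  C_11 = (0.70)(0.55) − (0.00)(-0.20) = 0.3850
  C_12 = −[(-0.30)(0.55) − (0.00)(-0.25)] = 0.1650
  C_13 = (-0.30)(-0.20) − (0.70)(-0.25) = 0.2350
  C_21 = −[(-0.40)(0.55) − (-0.20)(-0.20)] = 0.2600
  C_22 = (1.00)(0.55) − (-0.20)(-0.25) = 0.5000
  C_23 = −[(1.00)(-0.20) − (-0.40)(-0.25)] = 0.3000
  C_31 = (-0.40)(0.00) − (-0.20)(0.70) = 0.1400
  C_32 = −[(1.00)(0.00) − (-0.20)(-0.30)] = 0.0600
  C_33 = (1.00)(0.70) − (-0.40)(-0.30) = 0.5800
det(I−A) = Σ_j (I−A)_1j·C_1j = (1.00)(0.3850) + (-0.40)(0.1650) + (-0.20)(0.2350) = 0.2720
adj(I−A) = Cᵀ =
  [ 0.3850   0.2600   0.1400]
  [ 0.1650   0.5000   0.0600]
  [ 0.2350   0.3000   0.5800]
(I − A)⁻¹ = adj(I−A) / det(I−A) ≈
  [   1.4154     0.9559     0.5147]
  [   0.6066     1.8382     0.2206]
  [   0.8640     1.1029     2.1324]
x = (I − A)⁻¹ d = adj(I−A)·d / det(I−A), with det(I−A) = 0.2720:
  x_D = (0.3850·460 + 0.2600·260 + 0.1400·140) / 0.2720 = 264.30 / 0.2720 ≈ 971.69
  x_S = (0.1650·460 + 0.5000·260 + 0.0600·140) / 0.2720 = 214.30 / 0.2720 ≈ 787.87
  x_L = (0.2350·460 + 0.3000·260 + 0.5800·140) / 0.2720 = 267.30 / 0.2720 ≈ 982.72

x_D = 971.69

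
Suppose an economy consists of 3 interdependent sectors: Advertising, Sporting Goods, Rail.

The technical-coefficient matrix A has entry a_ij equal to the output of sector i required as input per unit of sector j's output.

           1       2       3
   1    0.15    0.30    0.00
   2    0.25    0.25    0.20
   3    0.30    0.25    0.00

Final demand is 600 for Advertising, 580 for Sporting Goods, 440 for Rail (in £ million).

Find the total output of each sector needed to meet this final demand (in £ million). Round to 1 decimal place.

I − A =
  [   0.85    -0.30     0.00]
  [  -0.25     0.75    -0.20]
  [  -0.30    -0.25     1.00]
Cofactors of I−A, C_ij = (−1)^(i+j)·(minor ij) (rows/columns in the sector order above):
  C_11 = (0.75)(1.00) − (-0.20)(-0.25) = 0.7000
  C_12 = −[(-0.25)(1.00) − (-0.20)(-0.30)] = 0.3100
  C_13 = (-0.25)(-0.25) − (0.75)(-0.30) = 0.2875
  C_21 = −[(-0.30)(1.00) − (0.00)(-0.25)] = 0.3000
  C_22 = (0.85)(1.00) − (0.00)(-0.30) = 0.8500
  C_23 = −[(0.85)(-0.25) − (-0.30)(-0.30)] = 0.3025
  C_31 = (-0.30)(-0.20) − (0.00)(0.75) = 0.0600
  C_32 = −[(0.85)(-0.20) − (0.00)(-0.25)] = 0.1700
  C_33 = (0.85)(0.75) − (-0.30)(-0.25) = 0.5625
det(I−A) = Σ_j (I−A)_1j·C_1j = (0.85)(0.7000) + (-0.30)(0.3100) + (0.00)(0.2875) = 0.5020
adj(I−A) = Cᵀ =
  [ 0.7000   0.3000   0.0600]
  [ 0.3100   0.8500   0.1700]
  [ 0.2875   0.3025   0.5625]
(I − A)⁻¹ = adj(I−A) / det(I−A) ≈
  [   1.3944     0.5976     0.1195]
  [   0.6175     1.6932     0.3386]
  [   0.5727     0.6026     1.1205]
x = (I − A)⁻¹ d = adj(I−A)·d / det(I−A), with det(I−A) = 0.5020:
  x_1 = (0.7000·600 + 0.3000·580 + 0.0600·440) / 0.5020 = 620.40 / 0.5020 ≈ 1235.9
  x_2 = (0.3100·600 + 0.8500·580 + 0.1700·440) / 0.5020 = 753.80 / 0.5020 ≈ 1501.6
  x_3 = (0.2875·600 + 0.3025·580 + 0.5625·440) / 0.5020 = 595.45 / 0.5020 ≈ 1186.2

x_1 = 1235.9, x_2 = 1501.6, x_3 = 1186.2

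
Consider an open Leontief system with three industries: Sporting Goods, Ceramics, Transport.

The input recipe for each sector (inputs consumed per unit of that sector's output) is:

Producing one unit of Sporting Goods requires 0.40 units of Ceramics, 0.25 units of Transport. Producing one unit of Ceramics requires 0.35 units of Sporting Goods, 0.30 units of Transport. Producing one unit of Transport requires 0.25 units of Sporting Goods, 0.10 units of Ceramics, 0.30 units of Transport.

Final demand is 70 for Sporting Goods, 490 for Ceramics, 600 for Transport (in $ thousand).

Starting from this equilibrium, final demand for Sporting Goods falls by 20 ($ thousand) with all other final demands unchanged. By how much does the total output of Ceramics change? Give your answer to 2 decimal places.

Δx_2 = -12.96

I − A =
  [   1.00    -0.35    -0.25]
  [  -0.40     1.00    -0.10]
  [  -0.25    -0.30     0.70]
Cofactors of I−A, C_ij = (−1)^(i+j)·(minor ij) (rows/columns in the sector order above):
  C_11 = (1.00)(0.70) − (-0.10)(-0.30) = 0.6700
  C_12 = −[(-0.40)(0.70) − (-0.10)(-0.25)] = 0.3050
  C_13 = (-0.40)(-0.30) − (1.00)(-0.25) = 0.3700
  C_21 = −[(-0.35)(0.70) − (-0.25)(-0.30)] = 0.3200
  C_22 = (1.00)(0.70) − (-0.25)(-0.25) = 0.6375
  C_23 = −[(1.00)(-0.30) − (-0.35)(-0.25)] = 0.3875
  C_31 = (-0.35)(-0.10) − (-0.25)(1.00) = 0.2850
  C_32 = −[(1.00)(-0.10) − (-0.25)(-0.40)] = 0.2000
  C_33 = (1.00)(1.00) − (-0.35)(-0.40) = 0.8600
det(I−A) = Σ_j (I−A)_1j·C_1j = (1.00)(0.6700) + (-0.35)(0.3050) + (-0.25)(0.3700) = 0.47075
adj(I−A) = Cᵀ =
  [ 0.6700   0.3200   0.2850]
  [ 0.3050   0.6375   0.2000]
  [ 0.3700   0.3875   0.8600]
(I − A)⁻¹ = adj(I−A) / det(I−A) ≈
  [   1.4233     0.6798     0.6054]
  [   0.6479     1.3542     0.4249]
  [   0.7860     0.8232     1.8269]
Δx = (I − A)⁻¹ Δd with Δd having -20 in the Sporting Goods component and 0 elsewhere.
So Δx_2 = L_21 · (-20), where L_21 = adj(I−A)_21 / det(I−A) = 0.3050 / 0.47075.
Δx_2 = 0.3050 × (-20) / 0.47075 = -6.10 / 0.47075 ≈ -12.96.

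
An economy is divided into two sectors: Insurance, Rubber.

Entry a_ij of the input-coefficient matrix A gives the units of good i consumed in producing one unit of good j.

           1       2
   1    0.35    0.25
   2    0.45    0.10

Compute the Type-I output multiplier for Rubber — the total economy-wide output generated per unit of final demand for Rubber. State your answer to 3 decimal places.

I − A =
  [   0.65    -0.25]
  [  -0.45     0.90]
det(I−A) = (0.65)(0.90) − (-0.25)(-0.45) = 0.4725
adj(I−A) = [[0.90, 0.25], [0.45, 0.65]]
(I − A)⁻¹ = adj(I−A) / det(I−A) ≈
  [   1.9048     0.5291]
  [   0.9524     1.3757]
The output multiplier for sector j is the column-j sum of the Leontief inverse (I − A)⁻¹ = adj(I−A) / det(I−A).
Column 2 of adj(I−A): (0.25, 0.65); det(I−A) = 0.4725.
m_2 = (0.25 + 0.65) / 0.4725 = 0.90 / 0.4725 ≈ 1.905.

m_2 = 1.905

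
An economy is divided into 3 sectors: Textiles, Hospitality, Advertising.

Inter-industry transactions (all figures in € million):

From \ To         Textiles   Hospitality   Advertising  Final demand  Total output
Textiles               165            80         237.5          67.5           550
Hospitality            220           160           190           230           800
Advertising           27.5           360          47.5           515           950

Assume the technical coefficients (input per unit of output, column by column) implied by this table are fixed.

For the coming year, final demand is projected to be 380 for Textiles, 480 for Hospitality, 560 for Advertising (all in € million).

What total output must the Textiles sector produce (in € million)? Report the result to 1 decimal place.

Technical coefficients a_ij = z_ij / X_j:
  a_TT = 165/550 = 0.30, a_HT = 220/550 = 0.40, a_AT = 27.5/550 = 0.05
  a_TH = 80/800 = 0.10, a_HH = 160/800 = 0.20, a_AH = 360/800 = 0.45
  a_TA = 237.5/950 = 0.25, a_HA = 190/950 = 0.20, a_AA = 47.5/950 = 0.05
I − A =
  [   0.70    -0.10    -0.25]
  [  -0.40     0.80    -0.20]
  [  -0.05    -0.45     0.95]
Cofactors of I−A, C_ij = (−1)^(i+j)·(minor ij) (rows/columns in the sector order above):
  C_11 = (0.80)(0.95) − (-0.20)(-0.45) = 0.6700
  C_12 = −[(-0.40)(0.95) − (-0.20)(-0.05)] = 0.3900
  C_13 = (-0.40)(-0.45) − (0.80)(-0.05) = 0.2200
  C_21 = −[(-0.10)(0.95) − (-0.25)(-0.45)] = 0.2075
  C_22 = (0.70)(0.95) − (-0.25)(-0.05) = 0.6525
  C_23 = −[(0.70)(-0.45) − (-0.10)(-0.05)] = 0.3200
  C_31 = (-0.10)(-0.20) − (-0.25)(0.80) = 0.2200
  C_32 = −[(0.70)(-0.20) − (-0.25)(-0.40)] = 0.2400
  C_33 = (0.70)(0.80) − (-0.10)(-0.40) = 0.5200
det(I−A) = Σ_j (I−A)_1j·C_1j = (0.70)(0.6700) + (-0.10)(0.3900) + (-0.25)(0.2200) = 0.3750
adj(I−A) = Cᵀ =
  [ 0.6700   0.2075   0.2200]
  [ 0.3900   0.6525   0.2400]
  [ 0.2200   0.3200   0.5200]
(I − A)⁻¹ = adj(I−A) / det(I−A) ≈
  [   1.7867     0.5533     0.5867]
  [   1.0400     1.7400     0.6400]
  [   0.5867     0.8533     1.3867]
x = (I − A)⁻¹ d = adj(I−A)·d / det(I−A), with det(I−A) = 0.3750:
  x_T = (0.6700·380 + 0.2075·480 + 0.2200·560) / 0.3750 = 477.40 / 0.3750 ≈ 1273.1
  x_H = (0.3900·380 + 0.6525·480 + 0.2400·560) / 0.3750 = 595.80 / 0.3750 = 1588.8
  x_A = (0.2200·380 + 0.3200·480 + 0.5200·560) / 0.3750 = 528.40 / 0.3750 ≈ 1409.1

x_T = 1273.1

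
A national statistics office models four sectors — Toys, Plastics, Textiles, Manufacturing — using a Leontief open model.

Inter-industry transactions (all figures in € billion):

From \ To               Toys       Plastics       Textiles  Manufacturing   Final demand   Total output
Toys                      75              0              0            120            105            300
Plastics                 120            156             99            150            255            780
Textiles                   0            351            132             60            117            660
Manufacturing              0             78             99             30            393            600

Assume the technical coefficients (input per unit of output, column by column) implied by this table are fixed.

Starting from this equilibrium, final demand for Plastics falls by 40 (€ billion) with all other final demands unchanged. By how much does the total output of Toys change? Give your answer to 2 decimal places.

Technical coefficients a_ij = z_ij / X_j:
  a_11 = 75/300 = 0.25, a_21 = 120/300 = 0.40, a_31 = 0/300 = 0.00, a_41 = 0/300 = 0.00
  a_12 = 0/780 = 0.00, a_22 = 156/780 = 0.20, a_32 = 351/780 = 0.45, a_42 = 78/780 = 0.10
  a_13 = 0/660 = 0.00, a_23 = 99/660 = 0.15, a_33 = 132/660 = 0.20, a_43 = 99/660 = 0.15
  a_14 = 120/600 = 0.20, a_24 = 150/600 = 0.25, a_34 = 60/600 = 0.10, a_44 = 30/600 = 0.05
I − A =
  [   0.75     0.00     0.00    -0.20]
  [  -0.40     0.80    -0.15    -0.25]
  [   0.00    -0.45     0.80    -0.10]
  [   0.00    -0.10    -0.15     0.95]
Compute the cofactors C_ij = (−1)^(i+j)·(3×3 minor ij) of I−A; the adjugate is their transpose:
adj(I−A) = Cᵀ =
  [ 0.493500   0.029500   0.027000   0.114500]
  [ 0.298000   0.558750   0.147000   0.225250]
  [ 0.175000   0.328125   0.543250   0.180375]
  [ 0.059000   0.110625   0.101250   0.429375]
det(I−A) = Σ_j (I−A)_1j·C_1j = (0.75)(0.493500) + (0.00)(0.298000) + (0.00)(0.175000) + (-0.20)(0.059000) = 0.358325
(I − A)⁻¹ = adj(I−A) / det(I−A) ≈
  [   1.3772     0.0823     0.0754     0.3195]
  [   0.8316     1.5593     0.4102     0.6286]
  [   0.4884     0.9157     1.5161     0.5034]
  [   0.1647     0.3087     0.2826     1.1983]
Δx = (I − A)⁻¹ Δd with Δd having -40 in the Plastics component and 0 elsewhere.
So Δx_1 = L_12 · (-40), where L_12 = adj(I−A)_12 / det(I−A) = 0.029500 / 0.358325.
Δx_1 = 0.029500 × (-40) / 0.358325 = -1.18 / 0.358325 ≈ -3.29.

Δx_1 = -3.29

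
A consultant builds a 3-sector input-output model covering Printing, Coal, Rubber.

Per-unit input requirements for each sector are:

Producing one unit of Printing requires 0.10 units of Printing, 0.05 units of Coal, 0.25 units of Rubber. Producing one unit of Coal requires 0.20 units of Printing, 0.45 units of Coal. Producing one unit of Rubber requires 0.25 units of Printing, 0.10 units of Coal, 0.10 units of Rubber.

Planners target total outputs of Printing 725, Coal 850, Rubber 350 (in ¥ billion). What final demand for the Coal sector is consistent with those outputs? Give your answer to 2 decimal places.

I − A =
  [   0.90    -0.20    -0.25]
  [  -0.05     0.55    -0.10]
  [  -0.25     0.00     0.90]
d = (I − A) x:
  d_P = (+0.90)·725 + (-0.20)·850 + (-0.25)·350 = 395.00
  d_C = (-0.05)·725 + (+0.55)·850 + (-0.10)·350 = 396.25
  d_R = (-0.25)·725 + (+0.00)·850 + (+0.90)·350 = 133.75

d_C = 396.25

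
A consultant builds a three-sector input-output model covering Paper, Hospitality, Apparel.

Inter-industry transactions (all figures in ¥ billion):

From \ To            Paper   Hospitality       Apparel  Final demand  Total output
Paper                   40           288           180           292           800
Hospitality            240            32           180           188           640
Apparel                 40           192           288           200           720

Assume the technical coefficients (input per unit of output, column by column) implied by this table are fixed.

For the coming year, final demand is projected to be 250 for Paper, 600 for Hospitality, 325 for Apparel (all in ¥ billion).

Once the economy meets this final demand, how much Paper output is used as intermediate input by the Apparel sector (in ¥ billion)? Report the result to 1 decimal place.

z_PA = 335.2

Technical coefficients a_ij = z_ij / X_j:
  a_PP = 40/800 = 0.05, a_HP = 240/800 = 0.30, a_AP = 40/800 = 0.05
  a_PH = 288/640 = 0.45, a_HH = 32/640 = 0.05, a_AH = 192/640 = 0.30
  a_PA = 180/720 = 0.25, a_HA = 180/720 = 0.25, a_AA = 288/720 = 0.40
I − A =
  [   0.95    -0.45    -0.25]
  [  -0.30     0.95    -0.25]
  [  -0.05    -0.30     0.60]
Cofactors of I−A, C_ij = (−1)^(i+j)·(minor ij) (rows/columns in the sector order above):
  C_11 = (0.95)(0.60) − (-0.25)(-0.30) = 0.4950
  C_12 = −[(-0.30)(0.60) − (-0.25)(-0.05)] = 0.1925
  C_13 = (-0.30)(-0.30) − (0.95)(-0.05) = 0.1375
  C_21 = −[(-0.45)(0.60) − (-0.25)(-0.30)] = 0.3450
  C_22 = (0.95)(0.60) − (-0.25)(-0.05) = 0.5575
  C_23 = −[(0.95)(-0.30) − (-0.45)(-0.05)] = 0.3075
  C_31 = (-0.45)(-0.25) − (-0.25)(0.95) = 0.3500
  C_32 = −[(0.95)(-0.25) − (-0.25)(-0.30)] = 0.3125
  C_33 = (0.95)(0.95) − (-0.45)(-0.30) = 0.7675
det(I−A) = Σ_j (I−A)_1j·C_1j = (0.95)(0.4950) + (-0.45)(0.1925) + (-0.25)(0.1375) = 0.34925
adj(I−A) = Cᵀ =
  [ 0.4950   0.3450   0.3500]
  [ 0.1925   0.5575   0.3125]
  [ 0.1375   0.3075   0.7675]
(I − A)⁻¹ = adj(I−A) / det(I−A) ≈
  [   1.4173     0.9878     1.0021]
  [   0.5512     1.5963     0.8948]
  [   0.3937     0.8805     2.1976]
First solve x = (I − A)⁻¹ d = adj(I−A)·d / det(I−A); in particular x_A = (0.1375·250 + 0.3075·600 + 0.7675·325) / 0.34925 = 468.3125 / 0.34925 ≈ 1340.909.
Intermediate flow from P to A: z_PA = a_PA · x_A = 0.25 × 468.3125 / 0.34925 = 117.078125 / 0.34925 ≈ 335.2.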